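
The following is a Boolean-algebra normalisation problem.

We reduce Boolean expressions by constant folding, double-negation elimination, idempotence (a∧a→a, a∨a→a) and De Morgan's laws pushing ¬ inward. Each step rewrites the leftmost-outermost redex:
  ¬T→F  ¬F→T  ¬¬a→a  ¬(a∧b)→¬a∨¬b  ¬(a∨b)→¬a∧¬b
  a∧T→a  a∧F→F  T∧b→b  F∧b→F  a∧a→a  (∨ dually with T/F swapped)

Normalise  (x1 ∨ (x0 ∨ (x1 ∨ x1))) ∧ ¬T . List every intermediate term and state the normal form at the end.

Answer: normal form = F  (in 3 steps)

Derivation:
  start: (x1 ∨ (x0 ∨ (x1 ∨ x1))) ∧ ¬T
  step 1: (x1 ∨ (x0 ∨ x1)) ∧ ¬T
  step 2: (x1 ∨ (x0 ∨ x1)) ∧ F
  step 3: F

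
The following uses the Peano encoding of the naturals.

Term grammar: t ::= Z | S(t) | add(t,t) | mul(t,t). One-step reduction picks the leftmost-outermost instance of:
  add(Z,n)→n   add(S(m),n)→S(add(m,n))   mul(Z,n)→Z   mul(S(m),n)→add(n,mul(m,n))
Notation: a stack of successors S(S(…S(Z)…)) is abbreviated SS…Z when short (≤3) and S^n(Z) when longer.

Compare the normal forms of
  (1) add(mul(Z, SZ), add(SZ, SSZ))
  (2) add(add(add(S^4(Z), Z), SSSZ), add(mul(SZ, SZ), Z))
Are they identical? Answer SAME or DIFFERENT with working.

Term A:
  start: add(mul(Z, SZ), add(SZ, SSZ))
  [1] add(Z, add(SZ, SSZ))
  [2] add(SZ, SSZ)
  [3] S(add(Z, SSZ))
  [4] SSSZ

Term B:
  start: add(add(add(S^4(Z), Z), SSSZ), add(mul(SZ, SZ), Z))
  [1] add(add(S(add(SSSZ, Z)), SSSZ), add(mul(SZ, SZ), Z))
  [2] add(S(add(add(SSSZ, Z), SSSZ)), add(mul(SZ, SZ), Z))
  [3] S(add(add(add(SSSZ, Z), SSSZ), add(mul(SZ, SZ), Z)))
  [4] S(add(add(S(add(SSZ, Z)), SSSZ), add(mul(SZ, SZ), Z)))
  [5] S(add(S(add(add(SSZ, Z), SSSZ)), add(mul(SZ, SZ), Z)))
  [6] S(S(add(add(add(SSZ, Z), SSSZ), add(mul(SZ, SZ), Z))))
  [7] S(S(add(add(S(add(SZ, Z)), SSSZ), add(mul(SZ, SZ), Z))))
  [8] S(S(add(S(add(add(SZ, Z), SSSZ)), add(mul(SZ, SZ), Z))))
  [9] S(S(S(add(add(add(SZ, Z), SSSZ), add(mul(SZ, SZ), Z)))))
  [10] S(S(S(add(add(S(add(Z, Z)), SSSZ), add(mul(SZ, SZ), Z)))))
  [11] S(S(S(add(S(add(add(Z, Z), SSSZ)), add(mul(SZ, SZ), Z)))))
  [12] S(S(S(S(add(add(add(Z, Z), SSSZ), add(mul(SZ, SZ), Z))))))
  [13] S(S(S(S(add(add(Z, SSSZ), add(mul(SZ, SZ), Z))))))
  [14] S(S(S(S(add(SSSZ, add(mul(SZ, SZ), Z))))))
  [15] S(S(S(S(S(add(SSZ, add(mul(SZ, SZ), Z)))))))
  [16] S(S(S(S(S(S(add(SZ, add(mul(SZ, SZ), Z))))))))
  [17] S(S(S(S(S(S(S(add(Z, add(mul(SZ, SZ), Z)))))))))
  [18] S(S(S(S(S(S(S(add(mul(SZ, SZ), Z))))))))
  [19] S(S(S(S(S(S(S(add(add(SZ, mul(Z, SZ)), Z))))))))
  [20] S(S(S(S(S(S(S(add(S(add(Z, mul(Z, SZ))), Z))))))))
  [21] S(S(S(S(S(S(S(S(add(add(Z, mul(Z, SZ)), Z)))))))))
  [22] S(S(S(S(S(S(S(S(add(mul(Z, SZ), Z)))))))))
  [23] S(S(S(S(S(S(S(S(add(Z, Z)))))))))
  [24] S^8(Z)

Answer: DIFFERENT — A ⇓ SSSZ, B ⇓ S^8(Z)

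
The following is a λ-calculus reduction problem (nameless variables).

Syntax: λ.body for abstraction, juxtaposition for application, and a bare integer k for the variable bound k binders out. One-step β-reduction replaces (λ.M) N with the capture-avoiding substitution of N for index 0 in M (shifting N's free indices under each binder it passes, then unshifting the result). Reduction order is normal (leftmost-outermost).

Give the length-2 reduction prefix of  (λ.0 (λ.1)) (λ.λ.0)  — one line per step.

  start: (λ.0 (λ.1)) (λ.λ.0)
  →1  (λ.λ.0) (λ.λ.λ.0)
  →2  λ.0

Answer: after 2 steps: λ.0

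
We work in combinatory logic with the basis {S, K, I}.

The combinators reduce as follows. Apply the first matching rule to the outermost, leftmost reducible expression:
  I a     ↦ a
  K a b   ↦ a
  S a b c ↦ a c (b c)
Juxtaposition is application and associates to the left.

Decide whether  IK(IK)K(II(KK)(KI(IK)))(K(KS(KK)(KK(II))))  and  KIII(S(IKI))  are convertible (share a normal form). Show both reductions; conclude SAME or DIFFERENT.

Term A:
  start: IK(IK)K(II(KK)(KI(IK)))(K(KS(KK)(KK(II))))
  →1  K(IK)K(II(KK)(KI(IK)))(K(KS(KK)(KK(II))))
  →2  IK(II(KK)(KI(IK)))(K(KS(KK)(KK(II))))
  →3  K(II(KK)(KI(IK)))(K(KS(KK)(KK(II))))
  →4  II(KK)(KI(IK))
  →5  I(KK)(KI(IK))
  →6  KK(KI(IK))
  →7  K

Term B:
  start: KIII(S(IKI))
  →1  II(S(IKI))
  →2  I(S(IKI))
  →3  S(IKI)
  →4  S(KI)

Answer: DIFFERENT — A ⇓ K, B ⇓ S(KI)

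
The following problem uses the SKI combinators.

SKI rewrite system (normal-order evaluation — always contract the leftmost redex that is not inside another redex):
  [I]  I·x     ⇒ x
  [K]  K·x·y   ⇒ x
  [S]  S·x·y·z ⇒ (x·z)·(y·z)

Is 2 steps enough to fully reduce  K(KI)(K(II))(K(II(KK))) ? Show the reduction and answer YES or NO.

Answer: YES — reaches normal form I in 2 ≤ 2 steps

Working:
  start: K(KI)(K(II))(K(II(KK)))
  [1] KI(K(II(KK)))
  [2] I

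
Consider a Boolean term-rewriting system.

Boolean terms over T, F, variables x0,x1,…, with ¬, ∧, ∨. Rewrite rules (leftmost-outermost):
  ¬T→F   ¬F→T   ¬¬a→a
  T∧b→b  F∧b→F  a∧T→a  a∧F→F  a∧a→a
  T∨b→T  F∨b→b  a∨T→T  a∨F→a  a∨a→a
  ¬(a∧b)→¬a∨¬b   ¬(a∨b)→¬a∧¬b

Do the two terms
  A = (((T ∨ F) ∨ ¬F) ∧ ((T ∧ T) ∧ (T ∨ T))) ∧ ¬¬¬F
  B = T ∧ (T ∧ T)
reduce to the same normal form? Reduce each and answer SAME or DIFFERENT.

Term A:
  start: (((T ∨ F) ∨ ¬F) ∧ ((T ∧ T) ∧ (T ∨ T))) ∧ ¬¬¬F
  [1] ((T ∨ ¬F) ∧ ((T ∧ T) ∧ (T ∨ T))) ∧ ¬¬¬F
  [2] (T ∧ ((T ∧ T) ∧ (T ∨ T))) ∧ ¬¬¬F
  [3] ((T ∧ T) ∧ (T ∨ T)) ∧ ¬¬¬F
  [4] (T ∧ (T ∨ T)) ∧ ¬¬¬F
  [5] (T ∨ T) ∧ ¬¬¬F
  [6] T ∧ ¬¬¬F
  [7] ¬¬¬F
  [8] ¬F
  [9] T

Term B:
  start: T ∧ (T ∧ T)
  [1] T ∧ T
  [2] T

Answer: SAME — A ⇓ T, B ⇓ T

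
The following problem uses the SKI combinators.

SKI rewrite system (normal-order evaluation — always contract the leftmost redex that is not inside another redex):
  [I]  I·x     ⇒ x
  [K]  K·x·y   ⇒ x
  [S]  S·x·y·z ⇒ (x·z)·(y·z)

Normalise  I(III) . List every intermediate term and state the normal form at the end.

Answer: normal form = I  (in 3 steps)

Derivation:
  start: I(III)
  →1  III
  →2  II
  →3  I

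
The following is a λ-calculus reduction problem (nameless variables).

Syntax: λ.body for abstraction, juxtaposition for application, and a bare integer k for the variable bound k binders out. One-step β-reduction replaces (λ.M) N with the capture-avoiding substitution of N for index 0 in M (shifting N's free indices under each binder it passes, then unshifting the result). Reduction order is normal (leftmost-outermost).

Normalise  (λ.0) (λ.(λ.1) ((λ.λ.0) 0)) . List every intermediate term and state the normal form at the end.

Answer: normal form = λ.0  (in 2 steps)

Derivation:
  start: (λ.0) (λ.(λ.1) ((λ.λ.0) 0))
  step 1: λ.(λ.1) ((λ.λ.0) 0)
  step 2: λ.0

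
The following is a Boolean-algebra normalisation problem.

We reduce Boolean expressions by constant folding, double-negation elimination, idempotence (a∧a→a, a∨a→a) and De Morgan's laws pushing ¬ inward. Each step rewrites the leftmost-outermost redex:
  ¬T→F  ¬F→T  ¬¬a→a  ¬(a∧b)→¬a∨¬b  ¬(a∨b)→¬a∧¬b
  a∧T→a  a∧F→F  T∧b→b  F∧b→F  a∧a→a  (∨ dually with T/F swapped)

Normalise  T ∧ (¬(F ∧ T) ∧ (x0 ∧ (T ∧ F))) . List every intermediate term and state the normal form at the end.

Answer: normal form = F  (in 7 steps)

Working:
  start: T ∧ (¬(F ∧ T) ∧ (x0 ∧ (T ∧ F)))
  [1] ¬(F ∧ T) ∧ (x0 ∧ (T ∧ F))
  [2] (¬F ∨ ¬T) ∧ (x0 ∧ (T ∧ F))
  [3] (T ∨ ¬T) ∧ (x0 ∧ (T ∧ F))
  [4] T ∧ (x0 ∧ (T ∧ F))
  [5] x0 ∧ (T ∧ F)
  [6] x0 ∧ F
  [7] F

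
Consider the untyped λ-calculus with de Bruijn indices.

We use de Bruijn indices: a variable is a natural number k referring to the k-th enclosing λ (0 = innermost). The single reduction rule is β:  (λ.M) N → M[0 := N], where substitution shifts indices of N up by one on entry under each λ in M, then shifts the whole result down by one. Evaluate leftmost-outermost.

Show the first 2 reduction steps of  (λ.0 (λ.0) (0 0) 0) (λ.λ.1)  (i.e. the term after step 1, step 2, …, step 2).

  start: (λ.0 (λ.0) (0 0) 0) (λ.λ.1)
  →1  (λ.λ.1) (λ.0) ((λ.λ.1) (λ.λ.1)) (λ.λ.1)
  →2  (λ.λ.0) ((λ.λ.1) (λ.λ.1)) (λ.λ.1)

Answer: after 2 steps: (λ.λ.0) ((λ.λ.1) (λ.λ.1)) (λ.λ.1)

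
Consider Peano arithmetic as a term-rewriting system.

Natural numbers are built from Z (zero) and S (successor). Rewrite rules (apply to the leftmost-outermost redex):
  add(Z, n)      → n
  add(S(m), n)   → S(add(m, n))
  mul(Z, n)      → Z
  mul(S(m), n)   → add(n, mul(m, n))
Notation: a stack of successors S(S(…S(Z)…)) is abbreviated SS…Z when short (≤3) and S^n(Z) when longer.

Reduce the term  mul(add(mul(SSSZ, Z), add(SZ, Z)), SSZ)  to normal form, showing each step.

Answer: normal form = SSZ  (in 15 steps)

Reduction:
  start: mul(add(mul(SSSZ, Z), add(SZ, Z)), SSZ)
  →1  mul(add(add(Z, mul(SSZ, Z)), add(SZ, Z)), SSZ)
  →2  mul(add(mul(SSZ, Z), add(SZ, Z)), SSZ)
  →3  mul(add(add(Z, mul(SZ, Z)), add(SZ, Z)), SSZ)
  →4  mul(add(mul(SZ, Z), add(SZ, Z)), SSZ)
  →5  mul(add(add(Z, mul(Z, Z)), add(SZ, Z)), SSZ)
  →6  mul(add(mul(Z, Z), add(SZ, Z)), SSZ)
  →7  mul(add(Z, add(SZ, Z)), SSZ)
  →8  mul(add(SZ, Z), SSZ)
  →9  mul(S(add(Z, Z)), SSZ)
  →10  add(SSZ, mul(add(Z, Z), SSZ))
  →11  S(add(SZ, mul(add(Z, Z), SSZ)))
  →12  S(S(add(Z, mul(add(Z, Z), SSZ))))
  →13  S(S(mul(add(Z, Z), SSZ)))
  →14  S(S(mul(Z, SSZ)))
  →15  SSZ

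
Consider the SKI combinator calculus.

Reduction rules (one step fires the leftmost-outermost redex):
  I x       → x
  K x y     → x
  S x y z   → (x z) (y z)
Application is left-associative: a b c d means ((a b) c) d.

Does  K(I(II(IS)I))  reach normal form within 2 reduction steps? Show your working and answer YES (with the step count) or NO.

  start: K(I(II(IS)I))
  step 1: K(II(IS)I)
  step 2: K(I(IS)I)

Answer: NO — after 2 steps the term is K(I(IS)I), not yet normal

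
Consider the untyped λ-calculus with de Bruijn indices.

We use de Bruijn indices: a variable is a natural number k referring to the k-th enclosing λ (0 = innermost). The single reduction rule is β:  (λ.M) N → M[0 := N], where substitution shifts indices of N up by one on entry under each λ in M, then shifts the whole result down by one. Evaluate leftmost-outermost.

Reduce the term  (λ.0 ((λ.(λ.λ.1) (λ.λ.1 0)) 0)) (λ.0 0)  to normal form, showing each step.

Answer: normal form = λ.λ.1 0  (in 5 steps)

Derivation:
  start: (λ.0 ((λ.(λ.λ.1) (λ.λ.1 0)) 0)) (λ.0 0)
  step 1: (λ.0 0) ((λ.(λ.λ.1) (λ.λ.1 0)) (λ.0 0))
  step 2: (λ.(λ.λ.1) (λ.λ.1 0)) (λ.0 0) ((λ.(λ.λ.1) (λ.λ.1 0)) (λ.0 0))
  step 3: (λ.λ.1) (λ.λ.1 0) ((λ.(λ.λ.1) (λ.λ.1 0)) (λ.0 0))
  step 4: (λ.λ.λ.1 0) ((λ.(λ.λ.1) (λ.λ.1 0)) (λ.0 0))
  step 5: λ.λ.1 0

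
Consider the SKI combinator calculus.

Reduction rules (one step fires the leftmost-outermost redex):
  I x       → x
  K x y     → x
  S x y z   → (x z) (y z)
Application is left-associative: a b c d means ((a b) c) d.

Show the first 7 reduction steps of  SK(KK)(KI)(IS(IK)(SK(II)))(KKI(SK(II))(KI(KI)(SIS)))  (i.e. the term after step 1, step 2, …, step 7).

Answer: after 7 steps: SKI

Reduction:
  start: SK(KK)(KI)(IS(IK)(SK(II)))(KKI(SK(II))(KI(KI)(SIS)))
  →1  K(KI)(KK(KI))(IS(IK)(SK(II)))(KKI(SK(II))(KI(KI)(SIS)))
  →2  KI(IS(IK)(SK(II)))(KKI(SK(II))(KI(KI)(SIS)))
  →3  I(KKI(SK(II))(KI(KI)(SIS)))
  →4  KKI(SK(II))(KI(KI)(SIS))
  →5  K(SK(II))(KI(KI)(SIS))
  →6  SK(II)
  →7  SKI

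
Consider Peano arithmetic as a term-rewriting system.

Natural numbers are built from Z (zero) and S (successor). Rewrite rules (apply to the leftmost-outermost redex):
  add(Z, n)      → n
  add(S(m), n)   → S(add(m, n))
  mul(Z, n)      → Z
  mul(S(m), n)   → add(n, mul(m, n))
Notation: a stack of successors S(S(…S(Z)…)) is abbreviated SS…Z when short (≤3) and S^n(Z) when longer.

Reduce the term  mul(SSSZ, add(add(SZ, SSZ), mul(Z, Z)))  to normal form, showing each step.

  start: mul(SSSZ, add(add(SZ, SSZ), mul(Z, Z)))
  →1  add(add(add(SZ, SSZ), mul(Z, Z)), mul(SSZ, add(add(SZ, SSZ), mul(Z, Z))))
  →2  add(add(S(add(Z, SSZ)), mul(Z, Z)), mul(SSZ, add(add(SZ, SSZ), mul(Z, Z))))
  →3  add(S(add(add(Z, SSZ), mul(Z, Z))), mul(SSZ, add(add(SZ, SSZ), mul(Z, Z))))
  →4  S(add(add(add(Z, SSZ), mul(Z, Z)), mul(SSZ, add(add(SZ, SSZ), mul(Z, Z)))))
  →5  S(add(add(SSZ, mul(Z, Z)), mul(SSZ, add(add(SZ, SSZ), mul(Z, Z)))))
  →6  S(add(S(add(SZ, mul(Z, Z))), mul(SSZ, add(add(SZ, SSZ), mul(Z, Z)))))
  →7  S(S(add(add(SZ, mul(Z, Z)), mul(SSZ, add(add(SZ, SSZ), mul(Z, Z))))))
  →8  S(S(add(S(add(Z, mul(Z, Z))), mul(SSZ, add(add(SZ, SSZ), mul(Z, Z))))))
  →9  S(S(S(add(add(Z, mul(Z, Z)), mul(SSZ, add(add(SZ, SSZ), mul(Z, Z)))))))
  →10  S(S(S(add(mul(Z, Z), mul(SSZ, add(add(SZ, SSZ), mul(Z, Z)))))))
  →11  S(S(S(add(Z, mul(SSZ, add(add(SZ, SSZ), mul(Z, Z)))))))
  →12  S(S(S(mul(SSZ, add(add(SZ, SSZ), mul(Z, Z))))))
  →13  S(S(S(add(add(add(SZ, SSZ), mul(Z, Z)), mul(SZ, add(add(SZ, SSZ), mul(Z, Z)))))))
  →14  S(S(S(add(add(S(add(Z, SSZ)), mul(Z, Z)), mul(SZ, add(add(SZ, SSZ), mul(Z, Z)))))))
  →15  S(S(S(add(S(add(add(Z, SSZ), mul(Z, Z))), mul(SZ, add(add(SZ, SSZ), mul(Z, Z)))))))
  →16  S(S(S(S(add(add(add(Z, SSZ), mul(Z, Z)), mul(SZ, add(add(SZ, SSZ), mul(Z, Z))))))))
  →17  S(S(S(S(add(add(SSZ, mul(Z, Z)), mul(SZ, add(add(SZ, SSZ), mul(Z, Z))))))))
  →18  S(S(S(S(add(S(add(SZ, mul(Z, Z))), mul(SZ, add(add(SZ, SSZ), mul(Z, Z))))))))
  →19  S(S(S(S(S(add(add(SZ, mul(Z, Z)), mul(SZ, add(add(SZ, SSZ), mul(Z, Z)))))))))
  →20  S(S(S(S(S(add(S(add(Z, mul(Z, Z))), mul(SZ, add(add(SZ, SSZ), mul(Z, Z)))))))))
  →21  S(S(S(S(S(S(add(add(Z, mul(Z, Z)), mul(SZ, add(add(SZ, SSZ), mul(Z, Z))))))))))
  →22  S(S(S(S(S(S(add(mul(Z, Z), mul(SZ, add(add(SZ, SSZ), mul(Z, Z))))))))))
  →23  S(S(S(S(S(S(add(Z, mul(SZ, add(add(SZ, SSZ), mul(Z, Z))))))))))
  →24  S(S(S(S(S(S(mul(SZ, add(add(SZ, SSZ), mul(Z, Z)))))))))
  →25  S(S(S(S(S(S(add(add(add(SZ, SSZ), mul(Z, Z)), mul(Z, add(add(SZ, SSZ), mul(Z, Z))))))))))
  →26  S(S(S(S(S(S(add(add(S(add(Z, SSZ)), mul(Z, Z)), mul(Z, add(add(SZ, SSZ), mul(Z, Z))))))))))
  →27  S(S(S(S(S(S(add(S(add(add(Z, SSZ), mul(Z, Z))), mul(Z, add(add(SZ, SSZ), mul(Z, Z))))))))))
  →28  S(S(S(S(S(S(S(add(add(add(Z, SSZ), mul(Z, Z)), mul(Z, add(add(SZ, SSZ), mul(Z, Z)))))))))))
  →29  S(S(S(S(S(S(S(add(add(SSZ, mul(Z, Z)), mul(Z, add(add(SZ, SSZ), mul(Z, Z)))))))))))
  →30  S(S(S(S(S(S(S(add(S(add(SZ, mul(Z, Z))), mul(Z, add(add(SZ, SSZ), mul(Z, Z)))))))))))
  →31  S(S(S(S(S(S(S(S(add(add(SZ, mul(Z, Z)), mul(Z, add(add(SZ, SSZ), mul(Z, Z))))))))))))
  →32  S(S(S(S(S(S(S(S(add(S(add(Z, mul(Z, Z))), mul(Z, add(add(SZ, SSZ), mul(Z, Z))))))))))))
  →33  S(S(S(S(S(S(S(S(S(add(add(Z, mul(Z, Z)), mul(Z, add(add(SZ, SSZ), mul(Z, Z)))))))))))))
  →34  S(S(S(S(S(S(S(S(S(add(mul(Z, Z), mul(Z, add(add(SZ, SSZ), mul(Z, Z)))))))))))))
  →35  S(S(S(S(S(S(S(S(S(add(Z, mul(Z, add(add(SZ, SSZ), mul(Z, Z)))))))))))))
  →36  S(S(S(S(S(S(S(S(S(mul(Z, add(add(SZ, SSZ), mul(Z, Z))))))))))))
  →37  S^9(Z)

Answer: normal form = S^9(Z)  (in 37 steps)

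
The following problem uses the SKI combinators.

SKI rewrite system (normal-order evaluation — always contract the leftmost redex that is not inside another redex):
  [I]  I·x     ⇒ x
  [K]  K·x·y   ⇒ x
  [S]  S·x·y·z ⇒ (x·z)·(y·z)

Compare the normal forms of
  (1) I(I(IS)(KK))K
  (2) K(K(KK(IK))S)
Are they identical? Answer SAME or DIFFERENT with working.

Term A:
  start: I(I(IS)(KK))K
  [1] I(IS)(KK)K
  [2] IS(KK)K
  [3] S(KK)K

Term B:
  start: K(K(KK(IK))S)
  [1] K(KK(IK))
  [2] KK

Answer: DIFFERENT — A ⇓ S(KK)K, B ⇓ KK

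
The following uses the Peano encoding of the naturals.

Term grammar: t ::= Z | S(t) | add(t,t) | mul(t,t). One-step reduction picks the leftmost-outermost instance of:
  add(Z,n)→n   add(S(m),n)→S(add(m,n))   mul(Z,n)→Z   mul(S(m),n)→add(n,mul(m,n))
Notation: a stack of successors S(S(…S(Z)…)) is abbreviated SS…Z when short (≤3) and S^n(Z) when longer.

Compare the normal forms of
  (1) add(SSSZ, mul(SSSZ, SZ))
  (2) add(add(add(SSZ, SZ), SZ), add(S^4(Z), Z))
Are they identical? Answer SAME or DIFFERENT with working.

Answer: DIFFERENT — A ⇓ S^6(Z), B ⇓ S^8(Z)

Derivation:
Term A:
  start: add(SSSZ, mul(SSSZ, SZ))
  [1] S(add(SSZ, mul(SSSZ, SZ)))
  [2] S(S(add(SZ, mul(SSSZ, SZ))))
  [3] S(S(S(add(Z, mul(SSSZ, SZ)))))
  [4] S(S(S(mul(SSSZ, SZ))))
  [5] S(S(S(add(SZ, mul(SSZ, SZ)))))
  [6] S(S(S(S(add(Z, mul(SSZ, SZ))))))
  [7] S(S(S(S(mul(SSZ, SZ)))))
  [8] S(S(S(S(add(SZ, mul(SZ, SZ))))))
  [9] S(S(S(S(S(add(Z, mul(SZ, SZ)))))))
  [10] S(S(S(S(S(mul(SZ, SZ))))))
  [11] S(S(S(S(S(add(SZ, mul(Z, SZ)))))))
  [12] S(S(S(S(S(S(add(Z, mul(Z, SZ))))))))
  [13] S(S(S(S(S(S(mul(Z, SZ)))))))
  [14] S^6(Z)

Term B:
  start: add(add(add(SSZ, SZ), SZ), add(S^4(Z), Z))
  [1] add(add(S(add(SZ, SZ)), SZ), add(S^4(Z), Z))
  [2] add(S(add(add(SZ, SZ), SZ)), add(S^4(Z), Z))
  [3] S(add(add(add(SZ, SZ), SZ), add(S^4(Z), Z)))
  [4] S(add(add(S(add(Z, SZ)), SZ), add(S^4(Z), Z)))
  [5] S(add(S(add(add(Z, SZ), SZ)), add(S^4(Z), Z)))
  [6] S(S(add(add(add(Z, SZ), SZ), add(S^4(Z), Z))))
  [7] S(S(add(add(SZ, SZ), add(S^4(Z), Z))))
  [8] S(S(add(S(add(Z, SZ)), add(S^4(Z), Z))))
  [9] S(S(S(add(add(Z, SZ), add(S^4(Z), Z)))))
  [10] S(S(S(add(SZ, add(S^4(Z), Z)))))
  [11] S(S(S(S(add(Z, add(S^4(Z), Z))))))
  [12] S(S(S(S(add(S^4(Z), Z)))))
  [13] S(S(S(S(S(add(SSSZ, Z))))))
  [14] S(S(S(S(S(S(add(SSZ, Z)))))))
  [15] S(S(S(S(S(S(S(add(SZ, Z))))))))
  [16] S(S(S(S(S(S(S(S(add(Z, Z)))))))))
  [17] S^8(Z)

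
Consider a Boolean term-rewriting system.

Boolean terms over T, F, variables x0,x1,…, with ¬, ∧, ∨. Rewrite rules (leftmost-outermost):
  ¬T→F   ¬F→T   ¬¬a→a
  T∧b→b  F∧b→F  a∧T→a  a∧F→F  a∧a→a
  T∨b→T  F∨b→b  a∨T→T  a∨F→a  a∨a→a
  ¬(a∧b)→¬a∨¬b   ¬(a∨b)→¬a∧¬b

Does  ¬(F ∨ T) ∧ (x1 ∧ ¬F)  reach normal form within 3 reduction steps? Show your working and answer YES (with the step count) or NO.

  start: ¬(F ∨ T) ∧ (x1 ∧ ¬F)
  step 1: (¬F ∧ ¬T) ∧ (x1 ∧ ¬F)
  step 2: (T ∧ ¬T) ∧ (x1 ∧ ¬F)
  step 3: ¬T ∧ (x1 ∧ ¬F)

Answer: NO — after 3 steps the term is ¬T ∧ (x1 ∧ ¬F), not yet normal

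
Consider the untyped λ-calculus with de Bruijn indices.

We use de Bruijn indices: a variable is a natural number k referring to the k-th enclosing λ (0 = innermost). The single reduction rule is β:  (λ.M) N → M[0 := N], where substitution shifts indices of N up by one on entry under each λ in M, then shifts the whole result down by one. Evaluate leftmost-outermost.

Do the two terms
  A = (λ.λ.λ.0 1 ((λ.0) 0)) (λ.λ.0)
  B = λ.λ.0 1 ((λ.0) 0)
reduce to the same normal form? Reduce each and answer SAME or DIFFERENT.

Answer: SAME — A ⇓ λ.λ.0 1 0, B ⇓ λ.λ.0 1 0

Working:
Term A:
  start: (λ.λ.λ.0 1 ((λ.0) 0)) (λ.λ.0)
  →1  λ.λ.0 1 ((λ.0) 0)
  →2  λ.λ.0 1 0

Term B:
  start: λ.λ.0 1 ((λ.0) 0)
  →1  λ.λ.0 1 0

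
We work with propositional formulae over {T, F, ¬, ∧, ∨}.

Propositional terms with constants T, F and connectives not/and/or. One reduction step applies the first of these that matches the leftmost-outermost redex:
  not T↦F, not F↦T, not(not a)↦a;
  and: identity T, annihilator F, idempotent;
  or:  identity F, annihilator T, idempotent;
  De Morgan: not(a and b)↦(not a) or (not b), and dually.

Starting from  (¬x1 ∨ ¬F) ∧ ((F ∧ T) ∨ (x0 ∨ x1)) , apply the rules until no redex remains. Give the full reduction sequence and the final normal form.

  start: (¬x1 ∨ ¬F) ∧ ((F ∧ T) ∨ (x0 ∨ x1))
  →1  (¬x1 ∨ T) ∧ ((F ∧ T) ∨ (x0 ∨ x1))
  →2  T ∧ ((F ∧ T) ∨ (x0 ∨ x1))
  →3  (F ∧ T) ∨ (x0 ∨ x1)
  →4  F ∨ (x0 ∨ x1)
  →5  x0 ∨ x1

Answer: normal form = x0 ∨ x1  (in 5 steps)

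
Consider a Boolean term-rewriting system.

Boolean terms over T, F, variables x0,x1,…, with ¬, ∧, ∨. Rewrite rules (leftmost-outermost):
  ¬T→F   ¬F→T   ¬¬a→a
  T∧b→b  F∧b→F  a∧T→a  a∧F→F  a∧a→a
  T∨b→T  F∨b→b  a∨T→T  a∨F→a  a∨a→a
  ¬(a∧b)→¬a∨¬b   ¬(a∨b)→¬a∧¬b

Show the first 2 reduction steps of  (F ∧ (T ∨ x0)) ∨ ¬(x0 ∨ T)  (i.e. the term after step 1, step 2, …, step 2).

  start: (F ∧ (T ∨ x0)) ∨ ¬(x0 ∨ T)
  [1] F ∨ ¬(x0 ∨ T)
  [2] ¬(x0 ∨ T)

Answer: after 2 steps: ¬(x0 ∨ T)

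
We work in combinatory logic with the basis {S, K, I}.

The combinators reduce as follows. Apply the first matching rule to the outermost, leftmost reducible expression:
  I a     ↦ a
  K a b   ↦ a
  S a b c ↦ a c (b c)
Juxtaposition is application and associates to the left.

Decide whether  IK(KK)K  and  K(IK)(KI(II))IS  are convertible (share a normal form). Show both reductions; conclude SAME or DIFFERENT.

Answer: DIFFERENT — A ⇓ KK, B ⇓ I

Derivation:
Term A:
  start: IK(KK)K
  →1  K(KK)K
  →2  KK

Term B:
  start: K(IK)(KI(II))IS
  →1  IKIS
  →2  KIS
  →3  I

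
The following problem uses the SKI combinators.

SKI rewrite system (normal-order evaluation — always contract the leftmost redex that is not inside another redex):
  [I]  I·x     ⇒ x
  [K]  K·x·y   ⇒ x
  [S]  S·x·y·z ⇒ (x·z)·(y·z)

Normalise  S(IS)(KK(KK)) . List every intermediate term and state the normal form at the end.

Answer: normal form = SSK  (in 2 steps)

Reduction:
  start: S(IS)(KK(KK))
  step 1: SS(KK(KK))
  step 2: SSK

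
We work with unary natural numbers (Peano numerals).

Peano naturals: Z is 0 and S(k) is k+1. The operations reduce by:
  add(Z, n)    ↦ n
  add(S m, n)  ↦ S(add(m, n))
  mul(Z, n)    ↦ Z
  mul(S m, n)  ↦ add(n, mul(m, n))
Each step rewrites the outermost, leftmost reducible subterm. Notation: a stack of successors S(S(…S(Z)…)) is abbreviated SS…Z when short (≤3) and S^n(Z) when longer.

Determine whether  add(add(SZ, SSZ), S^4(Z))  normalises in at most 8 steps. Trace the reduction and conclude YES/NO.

Answer: YES — reaches normal form S^7(Z) in 6 ≤ 8 steps

Reduction:
  start: add(add(SZ, SSZ), S^4(Z))
  [1] add(S(add(Z, SSZ)), S^4(Z))
  [2] S(add(add(Z, SSZ), S^4(Z)))
  [3] S(add(SSZ, S^4(Z)))
  [4] S(S(add(SZ, S^4(Z))))
  [5] S(S(S(add(Z, S^4(Z)))))
  [6] S^7(Z)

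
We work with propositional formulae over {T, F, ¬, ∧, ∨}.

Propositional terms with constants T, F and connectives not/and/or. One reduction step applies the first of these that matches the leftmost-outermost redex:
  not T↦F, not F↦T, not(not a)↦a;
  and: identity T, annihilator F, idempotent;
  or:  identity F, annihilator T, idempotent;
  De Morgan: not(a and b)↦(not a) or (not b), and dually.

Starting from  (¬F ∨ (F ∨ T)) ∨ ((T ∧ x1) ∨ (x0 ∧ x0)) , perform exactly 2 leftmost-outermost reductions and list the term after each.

  start: (¬F ∨ (F ∨ T)) ∨ ((T ∧ x1) ∨ (x0 ∧ x0))
  →1  (T ∨ (F ∨ T)) ∨ ((T ∧ x1) ∨ (x0 ∧ x0))
  →2  T ∨ ((T ∧ x1) ∨ (x0 ∧ x0))

Answer: after 2 steps: T ∨ ((T ∧ x1) ∨ (x0 ∧ x0))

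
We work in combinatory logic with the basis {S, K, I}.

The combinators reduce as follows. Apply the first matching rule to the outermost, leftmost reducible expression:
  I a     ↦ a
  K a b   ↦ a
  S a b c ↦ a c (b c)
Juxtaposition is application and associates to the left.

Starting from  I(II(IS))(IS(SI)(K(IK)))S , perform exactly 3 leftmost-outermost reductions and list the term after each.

Answer: after 3 steps: IS(IS(SI)(K(IK)))S

Reduction:
  start: I(II(IS))(IS(SI)(K(IK)))S
  →1  II(IS)(IS(SI)(K(IK)))S
  →2  I(IS)(IS(SI)(K(IK)))S
  →3  IS(IS(SI)(K(IK)))S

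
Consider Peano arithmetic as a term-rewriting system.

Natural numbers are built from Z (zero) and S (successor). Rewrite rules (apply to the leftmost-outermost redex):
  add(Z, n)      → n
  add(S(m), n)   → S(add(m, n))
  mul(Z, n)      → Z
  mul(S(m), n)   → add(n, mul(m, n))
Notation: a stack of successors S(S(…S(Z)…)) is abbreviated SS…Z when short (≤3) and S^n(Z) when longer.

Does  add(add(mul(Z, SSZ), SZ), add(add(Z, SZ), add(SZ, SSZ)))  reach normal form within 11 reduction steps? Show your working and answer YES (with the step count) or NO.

Answer: YES — reaches normal form S^5(Z) in 9 ≤ 11 steps

Working:
  start: add(add(mul(Z, SSZ), SZ), add(add(Z, SZ), add(SZ, SSZ)))
  →1  add(add(Z, SZ), add(add(Z, SZ), add(SZ, SSZ)))
  →2  add(SZ, add(add(Z, SZ), add(SZ, SSZ)))
  →3  S(add(Z, add(add(Z, SZ), add(SZ, SSZ))))
  →4  S(add(add(Z, SZ), add(SZ, SSZ)))
  →5  S(add(SZ, add(SZ, SSZ)))
  →6  S(S(add(Z, add(SZ, SSZ))))
  →7  S(S(add(SZ, SSZ)))
  →8  S(S(S(add(Z, SSZ))))
  →9  S^5(Z)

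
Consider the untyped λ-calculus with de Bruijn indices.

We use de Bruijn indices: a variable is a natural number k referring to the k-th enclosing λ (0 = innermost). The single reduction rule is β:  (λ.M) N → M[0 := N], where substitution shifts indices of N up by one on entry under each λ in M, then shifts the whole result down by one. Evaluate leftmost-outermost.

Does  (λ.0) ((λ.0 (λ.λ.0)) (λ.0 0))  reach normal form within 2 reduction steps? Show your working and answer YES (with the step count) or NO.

Answer: NO — after 2 steps the term is (λ.0 0) (λ.λ.0), not yet normal

Working:
  start: (λ.0) ((λ.0 (λ.λ.0)) (λ.0 0))
  [1] (λ.0 (λ.λ.0)) (λ.0 0)
  [2] (λ.0 0) (λ.λ.0)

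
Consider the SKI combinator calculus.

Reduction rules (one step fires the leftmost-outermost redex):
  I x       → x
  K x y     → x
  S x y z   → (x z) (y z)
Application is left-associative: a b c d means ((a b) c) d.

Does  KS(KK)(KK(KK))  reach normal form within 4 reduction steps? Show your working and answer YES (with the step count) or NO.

  start: KS(KK)(KK(KK))
  [1] S(KK(KK))
  [2] SK

Answer: YES — reaches normal form SK in 2 ≤ 4 steps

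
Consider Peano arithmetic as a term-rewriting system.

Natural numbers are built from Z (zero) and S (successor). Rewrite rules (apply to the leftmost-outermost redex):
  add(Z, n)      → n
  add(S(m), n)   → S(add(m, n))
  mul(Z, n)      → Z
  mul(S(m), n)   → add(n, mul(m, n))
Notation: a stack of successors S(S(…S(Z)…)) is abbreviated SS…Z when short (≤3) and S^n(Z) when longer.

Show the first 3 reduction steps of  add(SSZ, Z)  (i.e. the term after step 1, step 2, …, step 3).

Answer: after 3 steps: SSZ

Reduction:
  start: add(SSZ, Z)
  →1  S(add(SZ, Z))
  →2  S(S(add(Z, Z)))
  →3  SSZ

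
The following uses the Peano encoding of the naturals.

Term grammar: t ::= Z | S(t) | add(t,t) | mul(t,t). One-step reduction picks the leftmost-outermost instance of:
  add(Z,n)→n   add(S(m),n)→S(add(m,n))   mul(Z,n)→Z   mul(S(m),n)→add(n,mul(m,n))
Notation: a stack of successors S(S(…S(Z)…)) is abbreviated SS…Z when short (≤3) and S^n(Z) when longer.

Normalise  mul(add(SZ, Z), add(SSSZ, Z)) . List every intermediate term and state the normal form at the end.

Answer: normal form = SSSZ  (in 12 steps)

Working:
  start: mul(add(SZ, Z), add(SSSZ, Z))
  step 1: mul(S(add(Z, Z)), add(SSSZ, Z))
  step 2: add(add(SSSZ, Z), mul(add(Z, Z), add(SSSZ, Z)))
  step 3: add(S(add(SSZ, Z)), mul(add(Z, Z), add(SSSZ, Z)))
  step 4: S(add(add(SSZ, Z), mul(add(Z, Z), add(SSSZ, Z))))
  step 5: S(add(S(add(SZ, Z)), mul(add(Z, Z), add(SSSZ, Z))))
  step 6: S(S(add(add(SZ, Z), mul(add(Z, Z), add(SSSZ, Z)))))
  step 7: S(S(add(S(add(Z, Z)), mul(add(Z, Z), add(SSSZ, Z)))))
  step 8: S(S(S(add(add(Z, Z), mul(add(Z, Z), add(SSSZ, Z))))))
  step 9: S(S(S(add(Z, mul(add(Z, Z), add(SSSZ, Z))))))
  step 10: S(S(S(mul(add(Z, Z), add(SSSZ, Z)))))
  step 11: S(S(S(mul(Z, add(SSSZ, Z)))))
  step 12: SSSZ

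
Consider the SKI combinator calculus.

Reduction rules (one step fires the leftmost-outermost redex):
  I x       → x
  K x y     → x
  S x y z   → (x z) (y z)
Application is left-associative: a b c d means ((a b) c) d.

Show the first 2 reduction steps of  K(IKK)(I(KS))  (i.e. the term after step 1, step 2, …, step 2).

  start: K(IKK)(I(KS))
  step 1: IKK
  step 2: KK

Answer: after 2 steps: KK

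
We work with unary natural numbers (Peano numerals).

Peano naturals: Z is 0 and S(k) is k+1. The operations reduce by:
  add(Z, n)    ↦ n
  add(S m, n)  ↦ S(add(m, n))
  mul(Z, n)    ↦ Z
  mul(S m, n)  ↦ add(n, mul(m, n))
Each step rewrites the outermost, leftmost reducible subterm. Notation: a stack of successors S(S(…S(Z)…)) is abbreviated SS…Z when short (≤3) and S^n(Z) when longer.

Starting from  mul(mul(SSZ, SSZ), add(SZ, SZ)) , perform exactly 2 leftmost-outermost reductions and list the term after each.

  start: mul(mul(SSZ, SSZ), add(SZ, SZ))
  [1] mul(add(SSZ, mul(SZ, SSZ)), add(SZ, SZ))
  [2] mul(S(add(SZ, mul(SZ, SSZ))), add(SZ, SZ))

Answer: after 2 steps: mul(S(add(SZ, mul(SZ, SSZ))), add(SZ, SZ))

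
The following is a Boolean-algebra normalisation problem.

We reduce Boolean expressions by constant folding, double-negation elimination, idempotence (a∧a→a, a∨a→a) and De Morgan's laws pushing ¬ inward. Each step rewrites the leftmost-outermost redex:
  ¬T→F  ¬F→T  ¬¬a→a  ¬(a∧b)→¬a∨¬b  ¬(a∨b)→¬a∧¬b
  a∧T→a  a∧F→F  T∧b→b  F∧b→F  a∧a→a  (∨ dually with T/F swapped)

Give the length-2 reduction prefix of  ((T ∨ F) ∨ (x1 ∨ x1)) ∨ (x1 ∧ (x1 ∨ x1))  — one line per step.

Answer: after 2 steps: T ∨ (x1 ∧ (x1 ∨ x1))

Reduction:
  start: ((T ∨ F) ∨ (x1 ∨ x1)) ∨ (x1 ∧ (x1 ∨ x1))
  [1] (T ∨ (x1 ∨ x1)) ∨ (x1 ∧ (x1 ∨ x1))
  [2] T ∨ (x1 ∧ (x1 ∨ x1))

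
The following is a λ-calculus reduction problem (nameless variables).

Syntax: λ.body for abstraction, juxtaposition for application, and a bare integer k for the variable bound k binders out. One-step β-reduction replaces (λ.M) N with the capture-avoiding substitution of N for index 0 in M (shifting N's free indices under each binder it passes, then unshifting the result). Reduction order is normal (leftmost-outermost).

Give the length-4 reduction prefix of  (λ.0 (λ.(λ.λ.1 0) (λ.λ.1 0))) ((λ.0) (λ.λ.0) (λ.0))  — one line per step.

Answer: after 4 steps: λ.(λ.λ.1 0) (λ.λ.1 0)

Derivation:
  start: (λ.0 (λ.(λ.λ.1 0) (λ.λ.1 0))) ((λ.0) (λ.λ.0) (λ.0))
  [1] (λ.0) (λ.λ.0) (λ.0) (λ.(λ.λ.1 0) (λ.λ.1 0))
  [2] (λ.λ.0) (λ.0) (λ.(λ.λ.1 0) (λ.λ.1 0))
  [3] (λ.0) (λ.(λ.λ.1 0) (λ.λ.1 0))
  [4] λ.(λ.λ.1 0) (λ.λ.1 0)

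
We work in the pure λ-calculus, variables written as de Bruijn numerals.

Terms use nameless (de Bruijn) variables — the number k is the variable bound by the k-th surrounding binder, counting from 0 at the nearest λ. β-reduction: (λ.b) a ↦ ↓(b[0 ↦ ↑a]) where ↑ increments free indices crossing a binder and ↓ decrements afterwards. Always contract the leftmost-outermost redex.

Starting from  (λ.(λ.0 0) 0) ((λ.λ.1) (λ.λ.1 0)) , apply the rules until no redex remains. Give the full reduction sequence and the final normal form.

Answer: normal form = λ.λ.1 0  (in 4 steps)

Derivation:
  start: (λ.(λ.0 0) 0) ((λ.λ.1) (λ.λ.1 0))
  [1] (λ.0 0) ((λ.λ.1) (λ.λ.1 0))
  [2] (λ.λ.1) (λ.λ.1 0) ((λ.λ.1) (λ.λ.1 0))
  [3] (λ.λ.λ.1 0) ((λ.λ.1) (λ.λ.1 0))
  [4] λ.λ.1 0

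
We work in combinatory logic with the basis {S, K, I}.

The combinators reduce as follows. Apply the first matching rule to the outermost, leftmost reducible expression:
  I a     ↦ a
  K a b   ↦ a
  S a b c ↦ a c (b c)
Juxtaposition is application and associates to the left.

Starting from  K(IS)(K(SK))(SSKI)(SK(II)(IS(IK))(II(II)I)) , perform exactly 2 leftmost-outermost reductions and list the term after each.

  start: K(IS)(K(SK))(SSKI)(SK(II)(IS(IK))(II(II)I))
  [1] IS(SSKI)(SK(II)(IS(IK))(II(II)I))
  [2] S(SSKI)(SK(II)(IS(IK))(II(II)I))

Answer: after 2 steps: S(SSKI)(SK(II)(IS(IK))(II(II)I))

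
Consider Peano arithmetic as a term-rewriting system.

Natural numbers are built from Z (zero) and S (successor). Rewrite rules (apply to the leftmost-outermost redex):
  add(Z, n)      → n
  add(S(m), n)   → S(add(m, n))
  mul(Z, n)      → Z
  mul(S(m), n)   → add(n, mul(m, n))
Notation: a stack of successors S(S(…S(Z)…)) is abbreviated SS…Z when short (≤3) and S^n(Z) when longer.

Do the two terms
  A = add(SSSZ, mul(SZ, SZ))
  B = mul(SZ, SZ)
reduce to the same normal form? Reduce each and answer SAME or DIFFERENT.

Answer: DIFFERENT — A ⇓ S^4(Z), B ⇓ SZ

Derivation:
Term A:
  start: add(SSSZ, mul(SZ, SZ))
  →1  S(add(SSZ, mul(SZ, SZ)))
  →2  S(S(add(SZ, mul(SZ, SZ))))
  →3  S(S(S(add(Z, mul(SZ, SZ)))))
  →4  S(S(S(mul(SZ, SZ))))
  →5  S(S(S(add(SZ, mul(Z, SZ)))))
  →6  S(S(S(S(add(Z, mul(Z, SZ))))))
  →7  S(S(S(S(mul(Z, SZ)))))
  →8  S^4(Z)

Term B:
  start: mul(SZ, SZ)
  →1  add(SZ, mul(Z, SZ))
  →2  S(add(Z, mul(Z, SZ)))
  →3  S(mul(Z, SZ))
  →4  SZ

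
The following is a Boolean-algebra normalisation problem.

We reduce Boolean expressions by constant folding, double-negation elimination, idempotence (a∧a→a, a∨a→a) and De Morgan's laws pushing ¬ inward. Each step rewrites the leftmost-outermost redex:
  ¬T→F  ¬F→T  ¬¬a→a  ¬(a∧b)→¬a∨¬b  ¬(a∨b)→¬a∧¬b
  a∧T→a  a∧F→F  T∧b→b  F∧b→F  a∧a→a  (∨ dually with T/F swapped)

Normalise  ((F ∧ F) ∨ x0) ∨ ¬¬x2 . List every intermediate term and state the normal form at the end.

  start: ((F ∧ F) ∨ x0) ∨ ¬¬x2
  →1  (F ∨ x0) ∨ ¬¬x2
  →2  x0 ∨ ¬¬x2
  →3  x0 ∨ x2

Answer: normal form = x0 ∨ x2  (in 3 steps)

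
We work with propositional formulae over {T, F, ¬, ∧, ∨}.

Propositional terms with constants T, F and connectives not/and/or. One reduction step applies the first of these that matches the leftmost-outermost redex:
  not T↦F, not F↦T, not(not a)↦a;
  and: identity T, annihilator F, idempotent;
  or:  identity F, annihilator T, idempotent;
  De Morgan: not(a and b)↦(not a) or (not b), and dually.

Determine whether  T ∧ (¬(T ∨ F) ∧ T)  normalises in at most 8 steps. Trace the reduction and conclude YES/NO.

  start: T ∧ (¬(T ∨ F) ∧ T)
  step 1: ¬(T ∨ F) ∧ T
  step 2: ¬(T ∨ F)
  step 3: ¬T ∧ ¬F
  step 4: F ∧ ¬F
  step 5: F

Answer: YES — reaches normal form F in 5 ≤ 8 steps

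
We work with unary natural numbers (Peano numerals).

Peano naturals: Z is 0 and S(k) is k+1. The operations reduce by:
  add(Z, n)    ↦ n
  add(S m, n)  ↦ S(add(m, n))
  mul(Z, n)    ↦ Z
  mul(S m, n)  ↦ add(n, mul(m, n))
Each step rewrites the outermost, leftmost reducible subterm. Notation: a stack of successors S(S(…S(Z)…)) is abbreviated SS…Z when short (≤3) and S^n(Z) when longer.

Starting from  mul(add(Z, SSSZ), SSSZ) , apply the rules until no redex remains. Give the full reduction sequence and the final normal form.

  start: mul(add(Z, SSSZ), SSSZ)
  [1] mul(SSSZ, SSSZ)
  [2] add(SSSZ, mul(SSZ, SSSZ))
  [3] S(add(SSZ, mul(SSZ, SSSZ)))
  [4] S(S(add(SZ, mul(SSZ, SSSZ))))
  [5] S(S(S(add(Z, mul(SSZ, SSSZ)))))
  [6] S(S(S(mul(SSZ, SSSZ))))
  [7] S(S(S(add(SSSZ, mul(SZ, SSSZ)))))
  [8] S(S(S(S(add(SSZ, mul(SZ, SSSZ))))))
  [9] S(S(S(S(S(add(SZ, mul(SZ, SSSZ)))))))
  [10] S(S(S(S(S(S(add(Z, mul(SZ, SSSZ))))))))
  [11] S(S(S(S(S(S(mul(SZ, SSSZ)))))))
  [12] S(S(S(S(S(S(add(SSSZ, mul(Z, SSSZ))))))))
  [13] S(S(S(S(S(S(S(add(SSZ, mul(Z, SSSZ)))))))))
  [14] S(S(S(S(S(S(S(S(add(SZ, mul(Z, SSSZ))))))))))
  [15] S(S(S(S(S(S(S(S(S(add(Z, mul(Z, SSSZ)))))))))))
  [16] S(S(S(S(S(S(S(S(S(mul(Z, SSSZ))))))))))
  [17] S^9(Z)

Answer: normal form = S^9(Z)  (in 17 steps)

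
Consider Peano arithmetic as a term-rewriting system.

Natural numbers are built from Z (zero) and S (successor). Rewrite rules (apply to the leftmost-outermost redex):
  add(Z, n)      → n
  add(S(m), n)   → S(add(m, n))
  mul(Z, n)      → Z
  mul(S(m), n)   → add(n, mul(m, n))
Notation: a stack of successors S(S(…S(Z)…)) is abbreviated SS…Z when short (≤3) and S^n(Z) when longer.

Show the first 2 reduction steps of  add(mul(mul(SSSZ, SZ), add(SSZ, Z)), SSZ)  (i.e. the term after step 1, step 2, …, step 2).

  start: add(mul(mul(SSSZ, SZ), add(SSZ, Z)), SSZ)
  →1  add(mul(add(SZ, mul(SSZ, SZ)), add(SSZ, Z)), SSZ)
  →2  add(mul(S(add(Z, mul(SSZ, SZ))), add(SSZ, Z)), SSZ)

Answer: after 2 steps: add(mul(S(add(Z, mul(SSZ, SZ))), add(SSZ, Z)), SSZ)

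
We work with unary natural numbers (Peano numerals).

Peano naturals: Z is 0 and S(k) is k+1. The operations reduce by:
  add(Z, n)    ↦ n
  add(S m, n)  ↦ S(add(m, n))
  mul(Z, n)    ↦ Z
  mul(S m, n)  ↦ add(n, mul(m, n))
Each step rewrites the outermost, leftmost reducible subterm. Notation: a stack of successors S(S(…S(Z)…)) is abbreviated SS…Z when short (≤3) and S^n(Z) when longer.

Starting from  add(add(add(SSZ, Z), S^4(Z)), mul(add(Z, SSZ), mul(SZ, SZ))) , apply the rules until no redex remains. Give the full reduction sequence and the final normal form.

  start: add(add(add(SSZ, Z), S^4(Z)), mul(add(Z, SSZ), mul(SZ, SZ)))
  [1] add(add(S(add(SZ, Z)), S^4(Z)), mul(add(Z, SSZ), mul(SZ, SZ)))
  [2] add(S(add(add(SZ, Z), S^4(Z))), mul(add(Z, SSZ), mul(SZ, SZ)))
  [3] S(add(add(add(SZ, Z), S^4(Z)), mul(add(Z, SSZ), mul(SZ, SZ))))
  [4] S(add(add(S(add(Z, Z)), S^4(Z)), mul(add(Z, SSZ), mul(SZ, SZ))))
  [5] S(add(S(add(add(Z, Z), S^4(Z))), mul(add(Z, SSZ), mul(SZ, SZ))))
  [6] S(S(add(add(add(Z, Z), S^4(Z)), mul(add(Z, SSZ), mul(SZ, SZ)))))
  [7] S(S(add(add(Z, S^4(Z)), mul(add(Z, SSZ), mul(SZ, SZ)))))
  [8] S(S(add(S^4(Z), mul(add(Z, SSZ), mul(SZ, SZ)))))
  [9] S(S(S(add(SSSZ, mul(add(Z, SSZ), mul(SZ, SZ))))))
  [10] S(S(S(S(add(SSZ, mul(add(Z, SSZ), mul(SZ, SZ)))))))
  [11] S(S(S(S(S(add(SZ, mul(add(Z, SSZ), mul(SZ, SZ))))))))
  [12] S(S(S(S(S(S(add(Z, mul(add(Z, SSZ), mul(SZ, SZ)))))))))
  [13] S(S(S(S(S(S(mul(add(Z, SSZ), mul(SZ, SZ))))))))
  [14] S(S(S(S(S(S(mul(SSZ, mul(SZ, SZ))))))))
  [15] S(S(S(S(S(S(add(mul(SZ, SZ), mul(SZ, mul(SZ, SZ)))))))))
  [16] S(S(S(S(S(S(add(add(SZ, mul(Z, SZ)), mul(SZ, mul(SZ, SZ)))))))))
  [17] S(S(S(S(S(S(add(S(add(Z, mul(Z, SZ))), mul(SZ, mul(SZ, SZ)))))))))
  [18] S(S(S(S(S(S(S(add(add(Z, mul(Z, SZ)), mul(SZ, mul(SZ, SZ))))))))))
  [19] S(S(S(S(S(S(S(add(mul(Z, SZ), mul(SZ, mul(SZ, SZ))))))))))
  [20] S(S(S(S(S(S(S(add(Z, mul(SZ, mul(SZ, SZ))))))))))
  [21] S(S(S(S(S(S(S(mul(SZ, mul(SZ, SZ)))))))))
  [22] S(S(S(S(S(S(S(add(mul(SZ, SZ), mul(Z, mul(SZ, SZ))))))))))
  [23] S(S(S(S(S(S(S(add(add(SZ, mul(Z, SZ)), mul(Z, mul(SZ, SZ))))))))))
  [24] S(S(S(S(S(S(S(add(S(add(Z, mul(Z, SZ))), mul(Z, mul(SZ, SZ))))))))))
  [25] S(S(S(S(S(S(S(S(add(add(Z, mul(Z, SZ)), mul(Z, mul(SZ, SZ)))))))))))
  [26] S(S(S(S(S(S(S(S(add(mul(Z, SZ), mul(Z, mul(SZ, SZ)))))))))))
  [27] S(S(S(S(S(S(S(S(add(Z, mul(Z, mul(SZ, SZ)))))))))))
  [28] S(S(S(S(S(S(S(S(mul(Z, mul(SZ, SZ))))))))))
  [29] S^8(Z)

Answer: normal form = S^8(Z)  (in 29 steps)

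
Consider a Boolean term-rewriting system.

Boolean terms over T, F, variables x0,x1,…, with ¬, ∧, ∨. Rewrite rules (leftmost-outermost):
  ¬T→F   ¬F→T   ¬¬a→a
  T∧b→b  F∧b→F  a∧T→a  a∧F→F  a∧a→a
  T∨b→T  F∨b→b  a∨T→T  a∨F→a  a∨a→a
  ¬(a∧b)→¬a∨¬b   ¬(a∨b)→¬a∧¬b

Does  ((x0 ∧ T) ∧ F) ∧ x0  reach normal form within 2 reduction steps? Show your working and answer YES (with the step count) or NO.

Answer: YES — reaches normal form F in 2 ≤ 2 steps

Working:
  start: ((x0 ∧ T) ∧ F) ∧ x0
  →1  F ∧ x0
  →2  F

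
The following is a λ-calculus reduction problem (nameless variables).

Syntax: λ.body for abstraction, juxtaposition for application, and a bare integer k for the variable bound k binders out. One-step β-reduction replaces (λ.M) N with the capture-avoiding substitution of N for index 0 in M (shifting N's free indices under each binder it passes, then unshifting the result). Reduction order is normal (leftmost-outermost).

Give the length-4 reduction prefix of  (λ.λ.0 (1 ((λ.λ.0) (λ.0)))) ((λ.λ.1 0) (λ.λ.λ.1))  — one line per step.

  start: (λ.λ.0 (1 ((λ.λ.0) (λ.0)))) ((λ.λ.1 0) (λ.λ.λ.1))
  step 1: λ.0 ((λ.λ.1 0) (λ.λ.λ.1) ((λ.λ.0) (λ.0)))
  step 2: λ.0 ((λ.(λ.λ.λ.1) 0) ((λ.λ.0) (λ.0)))
  step 3: λ.0 ((λ.λ.λ.1) ((λ.λ.0) (λ.0)))
  step 4: λ.0 (λ.λ.1)

Answer: after 4 steps: λ.0 (λ.λ.1)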